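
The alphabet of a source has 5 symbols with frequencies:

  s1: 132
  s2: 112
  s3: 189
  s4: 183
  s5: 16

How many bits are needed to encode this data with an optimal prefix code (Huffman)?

1392

Build the Huffman tree bottom-up:
combine s5(16), s2(112) → 128
combine 128, s1(132) → 260
combine s4(183), s3(189) → 372
combine 260, 372 → 632
Total encoded bits = sum of merged weights = 128 + 260 + 372 + 632 = 1392.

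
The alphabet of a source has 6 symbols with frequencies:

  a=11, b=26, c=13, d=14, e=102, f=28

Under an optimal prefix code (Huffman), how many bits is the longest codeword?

4

Merge the two lowest-weight nodes at each step:
merge a(11) and c(13): 24
merge d(14) and 24: 38
merge b(26) and f(28): 54
merge 38 and 54: 92
merge 92 and e(102): 194
The rarest symbols sit at the bottom; the longest codeword is 4 bits.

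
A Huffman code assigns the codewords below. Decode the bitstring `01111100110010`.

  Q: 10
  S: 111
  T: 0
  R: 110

TSRTRTQ

Read left to right; each codeword is recognised as soon as it completes (prefix code):
  0→T | 111→S | 110→R | 0→T | 110→R | 0→T | 10→Q
Decoded message: TSRTRTQ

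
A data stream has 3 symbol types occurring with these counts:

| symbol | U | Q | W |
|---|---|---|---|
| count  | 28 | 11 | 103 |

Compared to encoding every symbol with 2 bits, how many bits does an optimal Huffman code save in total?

103

Fixed-length: 2 bits × 142 symbols = 284 bits.
Huffman merges:
merge Q(11) and U(28): 39
merge 39 and W(103): 142
Huffman total = 39 + 142 = 181 bits.
Saving = 284 − 181 = 103 bits.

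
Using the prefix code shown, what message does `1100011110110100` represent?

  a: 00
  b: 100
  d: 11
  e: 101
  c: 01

Read left to right; each codeword is recognised as soon as it completes (prefix code):
  11→d | 00→a | 01→c | 11→d | 101→e | 101→e | 00→a
Decoded message: dacdeea

dacdeea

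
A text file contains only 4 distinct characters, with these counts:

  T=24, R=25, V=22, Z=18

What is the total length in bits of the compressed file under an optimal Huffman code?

Greedily combine the two least-frequent nodes:
Z(18) + V(22) → 40
T(24) + R(25) → 49
40 + 49 → 89
Total encoded bits = sum of merged weights = 40 + 49 + 89 = 178.

178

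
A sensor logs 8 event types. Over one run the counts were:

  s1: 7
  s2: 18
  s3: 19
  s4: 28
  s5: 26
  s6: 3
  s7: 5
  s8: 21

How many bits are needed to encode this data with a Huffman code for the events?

Build the Huffman tree bottom-up:
merge s6(3) and s7(5): 8
merge s1(7) and 8: 15
merge 15 and s2(18): 33
merge s3(19) and s8(21): 40
merge s5(26) and s4(28): 54
merge 33 and 40: 73
merge 54 and 73: 127
Total encoded bits = sum of merged weights = 8 + 15 + 33 + 40 + 54 + 73 + 127 = 350.

350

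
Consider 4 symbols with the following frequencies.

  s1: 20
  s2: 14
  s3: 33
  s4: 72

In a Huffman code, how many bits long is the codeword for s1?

3

Huffman merges, smallest pair first:
merge s2(14) and s1(20): 34
merge s3(33) and 34: 67
merge 67 and s4(72): 139
s1's leaf is at depth 3, giving a 3-bit codeword.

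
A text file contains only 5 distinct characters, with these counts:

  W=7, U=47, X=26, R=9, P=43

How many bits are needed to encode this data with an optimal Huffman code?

Greedily combine the two least-frequent nodes:
merge W(7) and R(9): 16
merge 16 and X(26): 42
merge 42 and P(43): 85
merge U(47) and 85: 132
Total encoded bits = sum of merged weights = 16 + 42 + 85 + 132 = 275.

275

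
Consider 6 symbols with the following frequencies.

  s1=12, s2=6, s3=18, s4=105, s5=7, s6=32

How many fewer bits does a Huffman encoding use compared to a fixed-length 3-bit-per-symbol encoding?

Fixed-length: 3 bits × 180 symbols = 540 bits.
Huffman merges:
merge s2(6) and s5(7): 13
merge s1(12) and 13: 25
merge s3(18) and 25: 43
merge s6(32) and 43: 75
merge 75 and s4(105): 180
Huffman total = 13 + 25 + 43 + 75 + 180 = 336 bits.
Saving = 540 − 336 = 204 bits.

204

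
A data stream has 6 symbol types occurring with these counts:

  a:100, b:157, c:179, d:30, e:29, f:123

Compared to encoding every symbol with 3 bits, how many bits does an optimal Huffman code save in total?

400

Fixed-length: 3 bits × 618 symbols = 1854 bits.
Huffman merges:
merge e(29) and d(30): 59
merge 59 and a(100): 159
merge f(123) and b(157): 280
merge 159 and c(179): 338
merge 280 and 338: 618
Huffman total = 59 + 159 + 280 + 338 + 618 = 1454 bits.
Saving = 1854 − 1454 = 400 bits.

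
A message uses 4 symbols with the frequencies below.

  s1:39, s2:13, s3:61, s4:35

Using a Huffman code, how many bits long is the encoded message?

Merge the two smallest weights repeatedly:
merge s2(13) and s4(35): 48
merge s1(39) and 48: 87
merge s3(61) and 87: 148
Total encoded bits = sum of merged weights = 48 + 87 + 148 = 283.

283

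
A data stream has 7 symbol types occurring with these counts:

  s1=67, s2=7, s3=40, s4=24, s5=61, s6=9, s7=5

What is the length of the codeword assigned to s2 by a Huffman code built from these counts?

5

Build the tree from the bottom:
combine s7(5), s2(7) → 12
combine s6(9), 12 → 21
combine 21, s4(24) → 45
combine s3(40), 45 → 85
combine s5(61), s1(67) → 128
combine 85, 128 → 213
s2's leaf is at depth 5, giving a 5-bit codeword.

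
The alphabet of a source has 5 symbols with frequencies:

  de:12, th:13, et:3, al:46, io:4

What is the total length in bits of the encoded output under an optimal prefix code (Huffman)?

Build the Huffman tree bottom-up:
combine et(3), io(4) → 7
combine 7, de(12) → 19
combine th(13), 19 → 32
combine 32, al(46) → 78
Each symbol's bit-cost is frequency × depth; summing gives 136 bits (equivalently 7 + 19 + 32 + 78).

136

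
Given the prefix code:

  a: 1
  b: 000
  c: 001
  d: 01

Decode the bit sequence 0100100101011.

dccdda

Read left to right; each codeword is recognised as soon as it completes (prefix code):
  01→d | 001→c | 001→c | 01→d | 01→d | 1→a
Decoded message: dccdda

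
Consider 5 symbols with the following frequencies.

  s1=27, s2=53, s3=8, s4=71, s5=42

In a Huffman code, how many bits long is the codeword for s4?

Repeatedly merge the two smallest:
s3(8) + s1(27) → 35
35 + s5(42) → 77
s2(53) + s4(71) → 124
77 + 124 → 201
s4's leaf is at depth 2, giving a 2-bit codeword.

2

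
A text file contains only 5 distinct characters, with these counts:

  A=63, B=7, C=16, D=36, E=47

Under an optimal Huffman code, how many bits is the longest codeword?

4

Merge the two lowest-weight nodes at each step:
B(7) + C(16) → 23
23 + D(36) → 59
E(47) + 59 → 106
A(63) + 106 → 169
The rarest symbols sit at the bottom; the longest codeword is 4 bits.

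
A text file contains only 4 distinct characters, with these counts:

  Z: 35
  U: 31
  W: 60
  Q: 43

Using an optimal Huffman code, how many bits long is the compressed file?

Greedily combine the two least-frequent nodes:
combine U(31), Z(35) → 66
combine Q(43), W(60) → 103
combine 66, 103 → 169
Each symbol's bit-cost is frequency × depth; summing gives 338 bits (equivalently 66 + 103 + 169).

338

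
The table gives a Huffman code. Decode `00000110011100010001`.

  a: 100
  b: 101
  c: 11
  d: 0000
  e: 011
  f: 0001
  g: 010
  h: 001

dehcff

Read left to right; each codeword is recognised as soon as it completes (prefix code):
  0000→d | 011→e | 001→h | 11→c | 0001→f | 0001→f
Decoded message: dehcff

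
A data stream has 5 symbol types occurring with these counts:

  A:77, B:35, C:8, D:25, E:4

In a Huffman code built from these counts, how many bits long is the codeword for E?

Huffman merges, smallest pair first:
E(4) + C(8) → 12
12 + D(25) → 37
B(35) + 37 → 72
72 + A(77) → 149
E's leaf is at depth 4, giving a 4-bit codeword.

4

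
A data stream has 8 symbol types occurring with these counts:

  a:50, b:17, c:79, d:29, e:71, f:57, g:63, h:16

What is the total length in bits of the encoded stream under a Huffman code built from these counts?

Build the Huffman tree bottom-up:
h(16) + b(17) → 33
d(29) + 33 → 62
a(50) + f(57) → 107
62 + g(63) → 125
e(71) + c(79) → 150
107 + 125 → 232
150 + 232 → 382
Total encoded bits = sum of merged weights = 33 + 62 + 107 + 125 + 150 + 232 + 382 = 1091.

1091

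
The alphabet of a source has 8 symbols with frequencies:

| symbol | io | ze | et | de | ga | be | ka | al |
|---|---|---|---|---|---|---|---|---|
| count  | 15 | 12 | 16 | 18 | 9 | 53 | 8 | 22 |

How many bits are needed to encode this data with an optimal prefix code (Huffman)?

Build the Huffman tree bottom-up:
ka(8) + ga(9) → 17
ze(12) + io(15) → 27
et(16) + 17 → 33
de(18) + al(22) → 40
27 + 33 → 60
40 + be(53) → 93
60 + 93 → 153
Total encoded bits = sum of merged weights = 17 + 27 + 33 + 40 + 60 + 93 + 153 = 423.

423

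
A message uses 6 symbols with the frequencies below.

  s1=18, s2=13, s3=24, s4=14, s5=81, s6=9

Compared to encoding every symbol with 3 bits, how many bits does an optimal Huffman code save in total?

140

Fixed-length: 3 bits × 159 symbols = 477 bits.
Huffman merges:
combine s6(9), s2(13) → 22
combine s4(14), s1(18) → 32
combine 22, s3(24) → 46
combine 32, 46 → 78
combine 78, s5(81) → 159
Huffman total = 22 + 32 + 46 + 78 + 159 = 337 bits.
Saving = 477 − 337 = 140 bits.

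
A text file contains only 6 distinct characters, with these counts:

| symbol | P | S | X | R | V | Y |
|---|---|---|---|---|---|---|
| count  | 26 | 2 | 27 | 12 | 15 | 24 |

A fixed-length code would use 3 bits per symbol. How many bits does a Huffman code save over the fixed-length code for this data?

Fixed-length: 3 bits × 106 symbols = 318 bits.
Huffman merges:
combine S(2), R(12) → 14
combine 14, V(15) → 29
combine Y(24), P(26) → 50
combine X(27), 29 → 56
combine 50, 56 → 106
Huffman total = 14 + 29 + 50 + 56 + 106 = 255 bits.
Saving = 318 − 255 = 63 bits.

63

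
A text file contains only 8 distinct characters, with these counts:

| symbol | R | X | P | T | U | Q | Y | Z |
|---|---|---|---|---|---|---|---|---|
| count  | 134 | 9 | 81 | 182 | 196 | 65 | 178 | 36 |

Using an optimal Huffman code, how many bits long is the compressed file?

2420

Greedily combine the two least-frequent nodes:
merge X(9) and Z(36): 45
merge 45 and Q(65): 110
merge P(81) and 110: 191
merge R(134) and Y(178): 312
merge T(182) and 191: 373
merge U(196) and 312: 508
merge 373 and 508: 881
Each symbol's bit-cost is frequency × depth; summing gives 2420 bits (equivalently 45 + 110 + 191 + 312 + 373 + 508 + 881).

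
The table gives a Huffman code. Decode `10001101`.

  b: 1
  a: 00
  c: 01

Read left to right; each codeword is recognised as soon as it completes (prefix code):
  1→b | 00→a | 01→c | 1→b | 01→c
Decoded message: bacbc

bacbc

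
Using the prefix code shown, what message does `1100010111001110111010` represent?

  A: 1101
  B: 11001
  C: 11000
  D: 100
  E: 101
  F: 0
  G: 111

Read left to right; each codeword is recognised as soon as it completes (prefix code):
  11000→C | 101→E | 11001→B | 1101→A | 1101→A | 0→F
Decoded message: CEBAAF

CEBAAF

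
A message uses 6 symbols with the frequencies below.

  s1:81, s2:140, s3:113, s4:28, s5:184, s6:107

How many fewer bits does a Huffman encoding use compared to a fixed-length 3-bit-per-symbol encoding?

328

Fixed-length: 3 bits × 653 symbols = 1959 bits.
Huffman merges:
combine s4(28), s1(81) → 109
combine s6(107), 109 → 216
combine s3(113), s2(140) → 253
combine s5(184), 216 → 400
combine 253, 400 → 653
Huffman total = 109 + 216 + 253 + 400 + 653 = 1631 bits.
Saving = 1959 − 1631 = 328 bits.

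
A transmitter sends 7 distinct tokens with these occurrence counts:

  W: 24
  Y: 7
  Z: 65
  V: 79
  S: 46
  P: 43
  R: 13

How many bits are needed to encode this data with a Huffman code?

Merge the two smallest weights repeatedly:
combine Y(7), R(13) → 20
combine 20, W(24) → 44
combine P(43), 44 → 87
combine S(46), Z(65) → 111
combine V(79), 87 → 166
combine 111, 166 → 277
The encoded length is the sum of every internal node's weight: 20 + 44 + 87 + 111 + 166 + 277 = 705 bits.

705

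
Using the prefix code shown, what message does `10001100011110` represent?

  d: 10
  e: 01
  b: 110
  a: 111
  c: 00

dcbcad

Read left to right; each codeword is recognised as soon as it completes (prefix code):
  10→d | 00→c | 110→b | 00→c | 111→a | 10→d
Decoded message: dcbcad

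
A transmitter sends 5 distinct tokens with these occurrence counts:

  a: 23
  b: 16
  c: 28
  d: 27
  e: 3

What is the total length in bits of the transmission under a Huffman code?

Merge the two smallest weights repeatedly:
combine e(3), b(16) → 19
combine 19, a(23) → 42
combine d(27), c(28) → 55
combine 42, 55 → 97
Each symbol's bit-cost is frequency × depth; summing gives 213 bits (equivalently 19 + 42 + 55 + 97).

213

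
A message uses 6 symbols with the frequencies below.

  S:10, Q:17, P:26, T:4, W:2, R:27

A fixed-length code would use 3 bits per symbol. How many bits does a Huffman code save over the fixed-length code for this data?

Fixed-length: 3 bits × 86 symbols = 258 bits.
Huffman merges:
combine W(2), T(4) → 6
combine 6, S(10) → 16
combine 16, Q(17) → 33
combine P(26), R(27) → 53
combine 33, 53 → 86
Huffman total = 6 + 16 + 33 + 53 + 86 = 194 bits.
Saving = 258 − 194 = 64 bits.

64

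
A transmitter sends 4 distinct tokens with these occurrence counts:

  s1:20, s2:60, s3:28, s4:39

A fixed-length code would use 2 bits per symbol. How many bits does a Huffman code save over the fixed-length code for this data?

12

Fixed-length: 2 bits × 147 symbols = 294 bits.
Huffman merges:
combine s1(20), s3(28) → 48
combine s4(39), 48 → 87
combine s2(60), 87 → 147
Huffman total = 48 + 87 + 147 = 282 bits.
Saving = 294 − 282 = 12 bits.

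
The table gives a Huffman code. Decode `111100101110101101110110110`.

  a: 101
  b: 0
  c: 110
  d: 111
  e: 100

deacaaccc

Read left to right; each codeword is recognised as soon as it completes (prefix code):
  111→d | 100→e | 101→a | 110→c | 101→a | 101→a | 110→c | 110→c | 110→c
Decoded message: deacaaccc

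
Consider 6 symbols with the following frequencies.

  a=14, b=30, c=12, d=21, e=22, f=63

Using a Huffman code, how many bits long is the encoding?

Greedily combine the two least-frequent nodes:
combine c(12), a(14) → 26
combine d(21), e(22) → 43
combine 26, b(30) → 56
combine 43, 56 → 99
combine f(63), 99 → 162
Each symbol's bit-cost is frequency × depth; summing gives 386 bits (equivalently 26 + 43 + 56 + 99 + 162).

386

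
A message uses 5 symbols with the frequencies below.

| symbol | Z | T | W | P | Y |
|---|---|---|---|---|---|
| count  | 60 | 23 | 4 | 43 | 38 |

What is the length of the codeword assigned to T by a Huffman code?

Build the tree from the bottom:
merge W(4) and T(23): 27
merge 27 and Y(38): 65
merge P(43) and Z(60): 103
merge 65 and 103: 168
The subtree containing T is merged 3 times, so code length = 3.

3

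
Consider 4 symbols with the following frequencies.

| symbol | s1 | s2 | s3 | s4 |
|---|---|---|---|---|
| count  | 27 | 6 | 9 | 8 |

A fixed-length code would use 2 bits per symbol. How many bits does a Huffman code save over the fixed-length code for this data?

13

Fixed-length: 2 bits × 50 symbols = 100 bits.
Huffman merges:
merge s2(6) and s4(8): 14
merge s3(9) and 14: 23
merge 23 and s1(27): 50
Huffman total = 14 + 23 + 50 = 87 bits.
Saving = 100 − 87 = 13 bits.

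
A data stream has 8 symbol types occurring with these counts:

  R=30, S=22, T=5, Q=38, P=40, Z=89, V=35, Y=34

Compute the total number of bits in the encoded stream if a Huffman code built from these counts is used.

817

Build the Huffman tree bottom-up:
combine T(5), S(22) → 27
combine 27, R(30) → 57
combine Y(34), V(35) → 69
combine Q(38), P(40) → 78
combine 57, 69 → 126
combine 78, Z(89) → 167
combine 126, 167 → 293
The encoded length is the sum of every internal node's weight: 27 + 57 + 69 + 78 + 126 + 167 + 293 = 817 bits.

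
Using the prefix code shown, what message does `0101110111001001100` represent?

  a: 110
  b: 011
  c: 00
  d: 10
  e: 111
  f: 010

febdfbc

Read left to right; each codeword is recognised as soon as it completes (prefix code):
  010→f | 111→e | 011→b | 10→d | 010→f | 011→b | 00→c
Decoded message: febdfbc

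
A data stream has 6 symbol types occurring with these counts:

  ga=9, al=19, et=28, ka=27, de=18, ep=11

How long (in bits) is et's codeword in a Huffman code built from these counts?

2

Repeatedly merge the two smallest:
combine ga(9), ep(11) → 20
combine de(18), al(19) → 37
combine 20, ka(27) → 47
combine et(28), 37 → 65
combine 47, 65 → 112
et sits 2 levels below the root, so its codeword is 2 bits.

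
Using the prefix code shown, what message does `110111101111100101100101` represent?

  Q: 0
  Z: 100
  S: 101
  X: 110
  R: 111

XRSRZSZS

Read left to right; each codeword is recognised as soon as it completes (prefix code):
  110→X | 111→R | 101→S | 111→R | 100→Z | 101→S | 100→Z | 101→S
Decoded message: XRSRZSZS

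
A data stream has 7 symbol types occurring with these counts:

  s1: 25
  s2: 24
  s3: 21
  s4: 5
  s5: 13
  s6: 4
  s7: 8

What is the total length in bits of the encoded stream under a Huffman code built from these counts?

Build the Huffman tree bottom-up:
s6(4) + s4(5) → 9
s7(8) + 9 → 17
s5(13) + 17 → 30
s3(21) + s2(24) → 45
s1(25) + 30 → 55
45 + 55 → 100
The encoded length is the sum of every internal node's weight: 9 + 17 + 30 + 45 + 55 + 100 = 256 bits.

256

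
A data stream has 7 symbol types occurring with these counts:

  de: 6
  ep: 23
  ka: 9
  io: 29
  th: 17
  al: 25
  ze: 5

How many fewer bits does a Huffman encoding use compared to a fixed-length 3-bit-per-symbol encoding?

46

Fixed-length: 3 bits × 114 symbols = 342 bits.
Huffman merges:
ze(5) + de(6) → 11
ka(9) + 11 → 20
th(17) + 20 → 37
ep(23) + al(25) → 48
io(29) + 37 → 66
48 + 66 → 114
Huffman total = 11 + 20 + 37 + 48 + 66 + 114 = 296 bits.
Saving = 342 − 296 = 46 bits.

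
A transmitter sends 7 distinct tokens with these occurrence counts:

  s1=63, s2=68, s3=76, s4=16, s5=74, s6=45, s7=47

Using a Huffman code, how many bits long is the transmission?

1078

Merge the two smallest weights repeatedly:
combine s4(16), s6(45) → 61
combine s7(47), 61 → 108
combine s1(63), s2(68) → 131
combine s5(74), s3(76) → 150
combine 108, 131 → 239
combine 150, 239 → 389
Total encoded bits = sum of merged weights = 61 + 108 + 131 + 150 + 239 + 389 = 1078.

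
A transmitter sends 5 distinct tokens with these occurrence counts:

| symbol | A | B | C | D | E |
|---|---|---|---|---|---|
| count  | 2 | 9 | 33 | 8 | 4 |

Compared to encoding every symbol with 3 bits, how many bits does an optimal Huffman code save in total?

69

Fixed-length: 3 bits × 56 symbols = 168 bits.
Huffman merges:
combine A(2), E(4) → 6
combine 6, D(8) → 14
combine B(9), 14 → 23
combine 23, C(33) → 56
Huffman total = 6 + 14 + 23 + 56 = 99 bits.
Saving = 168 − 99 = 69 bits.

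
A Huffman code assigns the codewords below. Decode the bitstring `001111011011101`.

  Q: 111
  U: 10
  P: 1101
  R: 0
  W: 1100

Read left to right; each codeword is recognised as soon as it completes (prefix code):
  0→R | 0→R | 111→Q | 10→U | 1101→P | 1101→P
Decoded message: RRQUPP

RRQUPP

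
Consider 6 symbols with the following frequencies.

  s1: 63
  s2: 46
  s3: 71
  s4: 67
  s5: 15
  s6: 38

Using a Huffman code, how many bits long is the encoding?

Merge the two smallest weights repeatedly:
merge s5(15) and s6(38): 53
merge s2(46) and 53: 99
merge s1(63) and s4(67): 130
merge s3(71) and 99: 170
merge 130 and 170: 300
Each symbol's bit-cost is frequency × depth; summing gives 752 bits (equivalently 53 + 99 + 130 + 170 + 300).

752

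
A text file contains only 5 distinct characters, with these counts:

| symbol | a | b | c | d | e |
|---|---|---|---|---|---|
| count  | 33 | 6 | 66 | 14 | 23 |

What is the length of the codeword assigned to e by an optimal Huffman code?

Build the tree from the bottom:
combine b(6), d(14) → 20
combine 20, e(23) → 43
combine a(33), 43 → 76
combine c(66), 76 → 142
The subtree containing e is merged 3 times, so code length = 3.

3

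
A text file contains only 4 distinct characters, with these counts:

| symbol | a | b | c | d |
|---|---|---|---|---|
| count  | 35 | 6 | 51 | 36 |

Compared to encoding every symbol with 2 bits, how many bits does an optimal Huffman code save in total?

10

Fixed-length: 2 bits × 128 symbols = 256 bits.
Huffman merges:
combine b(6), a(35) → 41
combine d(36), 41 → 77
combine c(51), 77 → 128
Huffman total = 41 + 77 + 128 = 246 bits.
Saving = 256 − 246 = 10 bits.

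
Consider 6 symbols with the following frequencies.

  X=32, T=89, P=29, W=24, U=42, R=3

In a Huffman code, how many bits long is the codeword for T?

1

Build the tree from the bottom:
combine R(3), W(24) → 27
combine 27, P(29) → 56
combine X(32), U(42) → 74
combine 56, 74 → 130
combine T(89), 130 → 219
T is a child of the root — depth 1, so its codeword is a single bit.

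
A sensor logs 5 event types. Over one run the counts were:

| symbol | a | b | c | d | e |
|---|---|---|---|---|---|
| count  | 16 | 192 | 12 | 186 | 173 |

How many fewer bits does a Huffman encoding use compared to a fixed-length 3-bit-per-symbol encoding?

Fixed-length: 3 bits × 579 symbols = 1737 bits.
Huffman merges:
c(12) + a(16) → 28
28 + e(173) → 201
d(186) + b(192) → 378
201 + 378 → 579
Huffman total = 28 + 201 + 378 + 579 = 1186 bits.
Saving = 1737 − 1186 = 551 bits.

551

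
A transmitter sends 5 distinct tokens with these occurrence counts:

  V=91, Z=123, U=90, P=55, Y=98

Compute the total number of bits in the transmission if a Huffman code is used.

Merge the two smallest weights repeatedly:
merge P(55) and U(90): 145
merge V(91) and Y(98): 189
merge Z(123) and 145: 268
merge 189 and 268: 457
The encoded length is the sum of every internal node's weight: 145 + 189 + 268 + 457 = 1059 bits.

1059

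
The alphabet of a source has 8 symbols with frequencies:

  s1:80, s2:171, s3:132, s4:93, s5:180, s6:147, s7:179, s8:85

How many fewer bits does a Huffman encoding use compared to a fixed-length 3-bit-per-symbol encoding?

Fixed-length: 3 bits × 1067 symbols = 3201 bits.
Huffman merges:
combine s1(80), s8(85) → 165
combine s4(93), s3(132) → 225
combine s6(147), 165 → 312
combine s2(171), s7(179) → 350
combine s5(180), 225 → 405
combine 312, 350 → 662
combine 405, 662 → 1067
Huffman total = 165 + 225 + 312 + 350 + 405 + 662 + 1067 = 3186 bits.
Saving = 3201 − 3186 = 15 bits.

15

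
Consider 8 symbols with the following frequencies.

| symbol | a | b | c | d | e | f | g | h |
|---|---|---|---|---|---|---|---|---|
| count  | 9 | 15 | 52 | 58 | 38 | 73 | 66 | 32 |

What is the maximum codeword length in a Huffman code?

Merge the two lowest-weight nodes at each step:
merge a(9) and b(15): 24
merge 24 and h(32): 56
merge e(38) and c(52): 90
merge 56 and d(58): 114
merge g(66) and f(73): 139
merge 90 and 114: 204
merge 139 and 204: 343
Maximum depth reached is 5.

5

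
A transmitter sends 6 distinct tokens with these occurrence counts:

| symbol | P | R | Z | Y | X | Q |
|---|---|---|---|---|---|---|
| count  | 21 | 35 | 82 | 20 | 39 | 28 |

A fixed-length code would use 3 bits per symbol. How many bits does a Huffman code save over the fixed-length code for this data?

Fixed-length: 3 bits × 225 symbols = 675 bits.
Huffman merges:
Y(20) + P(21) → 41
Q(28) + R(35) → 63
X(39) + 41 → 80
63 + 80 → 143
Z(82) + 143 → 225
Huffman total = 41 + 63 + 80 + 143 + 225 = 552 bits.
Saving = 675 − 552 = 123 bits.

123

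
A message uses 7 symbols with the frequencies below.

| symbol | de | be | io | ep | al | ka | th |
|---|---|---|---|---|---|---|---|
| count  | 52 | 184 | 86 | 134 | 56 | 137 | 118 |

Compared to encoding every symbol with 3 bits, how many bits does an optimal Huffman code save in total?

213

Fixed-length: 3 bits × 767 symbols = 2301 bits.
Huffman merges:
combine de(52), al(56) → 108
combine io(86), 108 → 194
combine th(118), ep(134) → 252
combine ka(137), be(184) → 321
combine 194, 252 → 446
combine 321, 446 → 767
Huffman total = 108 + 194 + 252 + 321 + 446 + 767 = 2088 bits.
Saving = 2301 − 2088 = 213 bits.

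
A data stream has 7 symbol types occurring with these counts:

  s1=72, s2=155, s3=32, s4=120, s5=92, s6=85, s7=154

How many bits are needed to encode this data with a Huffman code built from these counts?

1925

Greedily combine the two least-frequent nodes:
s3(32) + s1(72) → 104
s6(85) + s5(92) → 177
104 + s4(120) → 224
s7(154) + s2(155) → 309
177 + 224 → 401
309 + 401 → 710
Total encoded bits = sum of merged weights = 104 + 177 + 224 + 309 + 401 + 710 = 1925.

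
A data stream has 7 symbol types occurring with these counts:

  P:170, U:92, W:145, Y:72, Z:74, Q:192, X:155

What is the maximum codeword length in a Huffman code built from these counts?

Merge the two lowest-weight nodes at each step:
combine Y(72), Z(74) → 146
combine U(92), W(145) → 237
combine 146, X(155) → 301
combine P(170), Q(192) → 362
combine 237, 301 → 538
combine 362, 538 → 900
Maximum depth reached is 4.

4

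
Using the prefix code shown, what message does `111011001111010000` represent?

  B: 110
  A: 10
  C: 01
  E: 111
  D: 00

ECACECDD

Read left to right; each codeword is recognised as soon as it completes (prefix code):
  111→E | 01→C | 10→A | 01→C | 111→E | 01→C | 00→D | 00→D
Decoded message: ECACECDD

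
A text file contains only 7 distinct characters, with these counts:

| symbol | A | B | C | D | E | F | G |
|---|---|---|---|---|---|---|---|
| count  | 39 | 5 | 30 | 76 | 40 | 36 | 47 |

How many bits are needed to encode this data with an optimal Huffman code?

Merge the two smallest weights repeatedly:
B(5) + C(30) → 35
35 + F(36) → 71
A(39) + E(40) → 79
G(47) + 71 → 118
D(76) + 79 → 155
118 + 155 → 273
Total encoded bits = sum of merged weights = 35 + 71 + 79 + 118 + 155 + 273 = 731.

731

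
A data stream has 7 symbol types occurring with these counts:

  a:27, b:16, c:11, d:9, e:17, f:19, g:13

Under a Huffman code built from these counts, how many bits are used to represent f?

3

Repeatedly merge the two smallest:
merge d(9) and c(11): 20
merge g(13) and b(16): 29
merge e(17) and f(19): 36
merge 20 and a(27): 47
merge 29 and 36: 65
merge 47 and 65: 112
f sits 3 levels below the root, so its codeword is 3 bits.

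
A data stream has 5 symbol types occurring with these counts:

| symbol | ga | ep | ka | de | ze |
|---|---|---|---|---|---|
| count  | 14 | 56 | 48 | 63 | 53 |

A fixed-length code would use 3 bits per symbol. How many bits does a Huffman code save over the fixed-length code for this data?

Fixed-length: 3 bits × 234 symbols = 702 bits.
Huffman merges:
ga(14) + ka(48) → 62
ze(53) + ep(56) → 109
62 + de(63) → 125
109 + 125 → 234
Huffman total = 62 + 109 + 125 + 234 = 530 bits.
Saving = 702 − 530 = 172 bits.

172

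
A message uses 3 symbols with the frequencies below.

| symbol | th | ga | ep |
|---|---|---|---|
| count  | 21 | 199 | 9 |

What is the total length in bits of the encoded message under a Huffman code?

Merge the two smallest weights repeatedly:
combine ep(9), th(21) → 30
combine 30, ga(199) → 229
Total encoded bits = sum of merged weights = 30 + 229 = 259.

259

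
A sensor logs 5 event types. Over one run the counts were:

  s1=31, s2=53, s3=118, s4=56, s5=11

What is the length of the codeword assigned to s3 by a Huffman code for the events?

Build the tree from the bottom:
merge s5(11) and s1(31): 42
merge 42 and s2(53): 95
merge s4(56) and 95: 151
merge s3(118) and 151: 269
s3 is a child of the root — depth 1, so its codeword is a single bit.

1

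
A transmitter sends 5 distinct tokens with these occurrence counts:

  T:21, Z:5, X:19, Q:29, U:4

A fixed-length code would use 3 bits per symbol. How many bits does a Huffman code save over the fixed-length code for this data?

70

Fixed-length: 3 bits × 78 symbols = 234 bits.
Huffman merges:
combine U(4), Z(5) → 9
combine 9, X(19) → 28
combine T(21), 28 → 49
combine Q(29), 49 → 78
Huffman total = 9 + 28 + 49 + 78 = 164 bits.
Saving = 234 − 164 = 70 bits.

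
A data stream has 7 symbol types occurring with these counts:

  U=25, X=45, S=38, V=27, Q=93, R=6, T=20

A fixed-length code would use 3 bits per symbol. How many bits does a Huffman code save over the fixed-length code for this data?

Fixed-length: 3 bits × 254 symbols = 762 bits.
Huffman merges:
combine R(6), T(20) → 26
combine U(25), 26 → 51
combine V(27), S(38) → 65
combine X(45), 51 → 96
combine 65, Q(93) → 158
combine 96, 158 → 254
Huffman total = 26 + 51 + 65 + 96 + 158 + 254 = 650 bits.
Saving = 762 − 650 = 112 bits.

112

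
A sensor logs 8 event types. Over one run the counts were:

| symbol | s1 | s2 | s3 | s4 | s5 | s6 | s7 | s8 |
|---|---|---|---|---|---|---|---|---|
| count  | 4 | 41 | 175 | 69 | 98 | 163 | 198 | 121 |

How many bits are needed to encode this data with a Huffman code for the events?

Build the Huffman tree bottom-up:
merge s1(4) and s2(41): 45
merge 45 and s4(69): 114
merge s5(98) and 114: 212
merge s8(121) and s6(163): 284
merge s3(175) and s7(198): 373
merge 212 and 284: 496
merge 373 and 496: 869
The encoded length is the sum of every internal node's weight: 45 + 114 + 212 + 284 + 373 + 496 + 869 = 2393 bits.

2393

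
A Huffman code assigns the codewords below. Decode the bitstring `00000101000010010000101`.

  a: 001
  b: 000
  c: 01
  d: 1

bacbcabcc

Read left to right; each codeword is recognised as soon as it completes (prefix code):
  000→b | 001→a | 01→c | 000→b | 01→c | 001→a | 000→b | 01→c | 01→c
Decoded message: bacbcabcc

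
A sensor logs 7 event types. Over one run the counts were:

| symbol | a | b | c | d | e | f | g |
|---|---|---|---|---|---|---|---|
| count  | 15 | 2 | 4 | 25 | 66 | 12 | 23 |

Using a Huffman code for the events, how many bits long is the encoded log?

333

Merge the two smallest weights repeatedly:
combine b(2), c(4) → 6
combine 6, f(12) → 18
combine a(15), 18 → 33
combine g(23), d(25) → 48
combine 33, 48 → 81
combine e(66), 81 → 147
Total encoded bits = sum of merged weights = 6 + 18 + 33 + 48 + 81 + 147 = 333.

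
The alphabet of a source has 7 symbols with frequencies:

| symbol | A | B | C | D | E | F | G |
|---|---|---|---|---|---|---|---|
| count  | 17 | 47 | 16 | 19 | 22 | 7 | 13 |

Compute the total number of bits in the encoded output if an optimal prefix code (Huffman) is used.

Build the Huffman tree bottom-up:
merge F(7) and G(13): 20
merge C(16) and A(17): 33
merge D(19) and 20: 39
merge E(22) and 33: 55
merge 39 and B(47): 86
merge 55 and 86: 141
Each symbol's bit-cost is frequency × depth; summing gives 374 bits (equivalently 20 + 33 + 39 + 55 + 86 + 141).

374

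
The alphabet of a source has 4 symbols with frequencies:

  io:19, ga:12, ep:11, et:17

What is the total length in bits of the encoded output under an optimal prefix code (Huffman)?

Build the Huffman tree bottom-up:
merge ep(11) and ga(12): 23
merge et(17) and io(19): 36
merge 23 and 36: 59
Each symbol's bit-cost is frequency × depth; summing gives 118 bits (equivalently 23 + 36 + 59).

118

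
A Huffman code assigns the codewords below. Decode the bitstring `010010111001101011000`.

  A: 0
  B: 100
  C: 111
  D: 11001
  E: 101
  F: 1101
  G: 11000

ABEDEAG

Read left to right; each codeword is recognised as soon as it completes (prefix code):
  0→A | 100→B | 101→E | 11001→D | 101→E | 0→A | 11000→G
Decoded message: ABEDEAG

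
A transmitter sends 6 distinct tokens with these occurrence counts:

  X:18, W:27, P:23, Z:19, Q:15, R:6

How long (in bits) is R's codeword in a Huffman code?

Huffman merges, smallest pair first:
merge R(6) and Q(15): 21
merge X(18) and Z(19): 37
merge 21 and P(23): 44
merge W(27) and 37: 64
merge 44 and 64: 108
R's leaf is at depth 3, giving a 3-bit codeword.

3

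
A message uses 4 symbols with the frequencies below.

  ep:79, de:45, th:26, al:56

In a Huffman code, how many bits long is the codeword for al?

Huffman merges, smallest pair first:
th(26) + de(45) → 71
al(56) + 71 → 127
ep(79) + 127 → 206
al sits 2 levels below the root, so its codeword is 2 bits.

2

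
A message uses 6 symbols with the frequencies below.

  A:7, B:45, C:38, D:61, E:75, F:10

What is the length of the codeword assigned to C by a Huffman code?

3

Huffman merges, smallest pair first:
merge A(7) and F(10): 17
merge 17 and C(38): 55
merge B(45) and 55: 100
merge D(61) and E(75): 136
merge 100 and 136: 236
C's leaf is at depth 3, giving a 3-bit codeword.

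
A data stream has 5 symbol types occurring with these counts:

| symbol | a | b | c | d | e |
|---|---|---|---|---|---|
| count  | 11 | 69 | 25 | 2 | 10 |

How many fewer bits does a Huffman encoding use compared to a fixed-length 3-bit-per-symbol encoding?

151

Fixed-length: 3 bits × 117 symbols = 351 bits.
Huffman merges:
merge d(2) and e(10): 12
merge a(11) and 12: 23
merge 23 and c(25): 48
merge 48 and b(69): 117
Huffman total = 12 + 23 + 48 + 117 = 200 bits.
Saving = 351 − 200 = 151 bits.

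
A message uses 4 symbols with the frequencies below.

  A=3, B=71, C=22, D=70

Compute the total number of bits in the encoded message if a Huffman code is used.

Merge the two smallest weights repeatedly:
merge A(3) and C(22): 25
merge 25 and D(70): 95
merge B(71) and 95: 166
Total encoded bits = sum of merged weights = 25 + 95 + 166 = 286.

286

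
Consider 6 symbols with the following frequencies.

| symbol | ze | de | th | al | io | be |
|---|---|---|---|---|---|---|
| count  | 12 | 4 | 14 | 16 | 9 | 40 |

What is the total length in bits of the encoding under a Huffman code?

Build the Huffman tree bottom-up:
de(4) + io(9) → 13
ze(12) + 13 → 25
th(14) + al(16) → 30
25 + 30 → 55
be(40) + 55 → 95
Total encoded bits = sum of merged weights = 13 + 25 + 30 + 55 + 95 = 218.

218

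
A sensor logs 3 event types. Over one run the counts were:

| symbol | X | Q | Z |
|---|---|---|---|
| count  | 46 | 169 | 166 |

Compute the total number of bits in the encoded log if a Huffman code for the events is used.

593

Greedily combine the two least-frequent nodes:
X(46) + Z(166) → 212
Q(169) + 212 → 381
Total encoded bits = sum of merged weights = 212 + 381 = 593.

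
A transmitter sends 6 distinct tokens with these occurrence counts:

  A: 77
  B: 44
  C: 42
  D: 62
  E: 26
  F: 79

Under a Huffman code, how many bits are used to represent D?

3

Build the tree from the bottom:
E(26) + C(42) → 68
B(44) + D(62) → 106
68 + A(77) → 145
F(79) + 106 → 185
145 + 185 → 330
D's leaf is at depth 3, giving a 3-bit codeword.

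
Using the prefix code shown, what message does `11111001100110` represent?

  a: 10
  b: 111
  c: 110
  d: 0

Read left to right; each codeword is recognised as soon as it completes (prefix code):
  111→b | 110→c | 0→d | 110→c | 0→d | 110→c
Decoded message: bcdcdc

bcdcdc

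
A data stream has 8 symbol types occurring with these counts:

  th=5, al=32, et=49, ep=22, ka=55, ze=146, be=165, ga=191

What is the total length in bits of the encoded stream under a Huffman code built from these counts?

Merge the two smallest weights repeatedly:
th(5) + ep(22) → 27
27 + al(32) → 59
et(49) + ka(55) → 104
59 + 104 → 163
ze(146) + 163 → 309
be(165) + ga(191) → 356
309 + 356 → 665
The encoded length is the sum of every internal node's weight: 27 + 59 + 104 + 163 + 309 + 356 + 665 = 1683 bits.

1683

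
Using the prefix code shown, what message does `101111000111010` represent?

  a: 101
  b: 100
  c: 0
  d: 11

adbcdac

Read left to right; each codeword is recognised as soon as it completes (prefix code):
  101→a | 11→d | 100→b | 0→c | 11→d | 101→a | 0→c
Decoded message: adbcdac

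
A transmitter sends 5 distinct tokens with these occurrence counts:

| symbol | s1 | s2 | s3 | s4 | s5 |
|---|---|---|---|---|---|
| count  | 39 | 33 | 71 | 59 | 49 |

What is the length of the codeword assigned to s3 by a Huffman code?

2

Build the tree from the bottom:
merge s2(33) and s1(39): 72
merge s5(49) and s4(59): 108
merge s3(71) and 72: 143
merge 108 and 143: 251
s3 sits 2 levels below the root, so its codeword is 2 bits.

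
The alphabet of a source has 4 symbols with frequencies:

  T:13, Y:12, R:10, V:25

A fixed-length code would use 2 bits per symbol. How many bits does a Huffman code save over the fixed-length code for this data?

Fixed-length: 2 bits × 60 symbols = 120 bits.
Huffman merges:
merge R(10) and Y(12): 22
merge T(13) and 22: 35
merge V(25) and 35: 60
Huffman total = 22 + 35 + 60 = 117 bits.
Saving = 120 − 117 = 3 bits.

3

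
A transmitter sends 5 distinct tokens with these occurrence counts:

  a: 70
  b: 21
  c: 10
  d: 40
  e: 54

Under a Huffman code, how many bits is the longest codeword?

3

Merge the two lowest-weight nodes at each step:
combine c(10), b(21) → 31
combine 31, d(40) → 71
combine e(54), a(70) → 124
combine 71, 124 → 195
Maximum depth reached is 3.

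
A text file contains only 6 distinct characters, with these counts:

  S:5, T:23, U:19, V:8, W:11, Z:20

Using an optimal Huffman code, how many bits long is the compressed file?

209

Greedily combine the two least-frequent nodes:
merge S(5) and V(8): 13
merge W(11) and 13: 24
merge U(19) and Z(20): 39
merge T(23) and 24: 47
merge 39 and 47: 86
Each symbol's bit-cost is frequency × depth; summing gives 209 bits (equivalently 13 + 24 + 39 + 47 + 86).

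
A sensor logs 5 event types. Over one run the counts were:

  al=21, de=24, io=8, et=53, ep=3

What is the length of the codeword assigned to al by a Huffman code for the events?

Build the tree from the bottom:
ep(3) + io(8) → 11
11 + al(21) → 32
de(24) + 32 → 56
et(53) + 56 → 109
al's leaf is at depth 3, giving a 3-bit codeword.

3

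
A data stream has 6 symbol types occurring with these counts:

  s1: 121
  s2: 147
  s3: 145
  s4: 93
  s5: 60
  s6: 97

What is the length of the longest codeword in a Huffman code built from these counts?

3

Merge the two lowest-weight nodes at each step:
combine s5(60), s4(93) → 153
combine s6(97), s1(121) → 218
combine s3(145), s2(147) → 292
combine 153, 218 → 371
combine 292, 371 → 663
The first pair merged (s5, s4) ends up deepest, at depth 3.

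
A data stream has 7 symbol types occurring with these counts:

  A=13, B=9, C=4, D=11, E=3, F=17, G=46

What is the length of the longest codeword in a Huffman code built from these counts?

5

Merge the two lowest-weight nodes at each step:
E(3) + C(4) → 7
7 + B(9) → 16
D(11) + A(13) → 24
16 + F(17) → 33
24 + 33 → 57
G(46) + 57 → 103
The rarest symbols sit at the bottom; the longest codeword is 5 bits.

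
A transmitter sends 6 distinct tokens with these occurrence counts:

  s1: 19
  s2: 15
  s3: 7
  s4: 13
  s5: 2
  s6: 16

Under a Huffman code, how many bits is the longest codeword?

Merge the two lowest-weight nodes at each step:
combine s5(2), s3(7) → 9
combine 9, s4(13) → 22
combine s2(15), s6(16) → 31
combine s1(19), 22 → 41
combine 31, 41 → 72
The rarest symbols sit at the bottom; the longest codeword is 4 bits.

4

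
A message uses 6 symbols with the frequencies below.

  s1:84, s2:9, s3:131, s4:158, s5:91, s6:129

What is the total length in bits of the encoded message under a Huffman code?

1481

Merge the two smallest weights repeatedly:
combine s2(9), s1(84) → 93
combine s5(91), 93 → 184
combine s6(129), s3(131) → 260
combine s4(158), 184 → 342
combine 260, 342 → 602
Total encoded bits = sum of merged weights = 93 + 184 + 260 + 342 + 602 = 1481.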